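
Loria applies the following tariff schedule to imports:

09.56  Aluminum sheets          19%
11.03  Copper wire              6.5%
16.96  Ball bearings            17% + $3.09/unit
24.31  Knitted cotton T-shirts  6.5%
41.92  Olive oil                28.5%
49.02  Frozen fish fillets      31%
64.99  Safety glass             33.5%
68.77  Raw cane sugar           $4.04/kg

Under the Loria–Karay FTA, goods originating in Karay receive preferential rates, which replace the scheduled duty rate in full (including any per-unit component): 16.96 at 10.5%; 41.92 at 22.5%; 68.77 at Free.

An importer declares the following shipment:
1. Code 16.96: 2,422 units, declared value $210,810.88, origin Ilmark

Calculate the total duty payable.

Line 1 (16.96, Ilmark, 2,422 units, $210,810.88):
Base rate for 16.96 is 17% + $3.09/unit.
16.96 has an FTA preferential rate, but origin Ilmark is not Karay; base rate stands.
Duty = $210,810.88 × 17% + 2,422 × $3.09 = $43,321.83.

$43,321.83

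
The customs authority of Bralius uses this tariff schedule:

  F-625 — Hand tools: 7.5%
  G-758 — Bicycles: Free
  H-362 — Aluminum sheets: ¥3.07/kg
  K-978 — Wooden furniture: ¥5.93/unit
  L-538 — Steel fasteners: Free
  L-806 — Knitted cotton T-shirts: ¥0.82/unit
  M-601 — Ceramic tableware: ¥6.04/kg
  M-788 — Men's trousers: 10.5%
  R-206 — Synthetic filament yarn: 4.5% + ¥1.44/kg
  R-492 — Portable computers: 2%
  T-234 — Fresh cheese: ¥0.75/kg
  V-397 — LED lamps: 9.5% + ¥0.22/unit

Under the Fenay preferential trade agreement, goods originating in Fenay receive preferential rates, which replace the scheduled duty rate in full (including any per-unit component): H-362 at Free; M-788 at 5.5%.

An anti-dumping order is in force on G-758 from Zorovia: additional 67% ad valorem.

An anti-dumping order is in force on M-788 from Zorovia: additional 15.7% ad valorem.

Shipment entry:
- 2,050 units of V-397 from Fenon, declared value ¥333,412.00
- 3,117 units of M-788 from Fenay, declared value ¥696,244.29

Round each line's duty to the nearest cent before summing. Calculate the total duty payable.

¥70,418.58

Line 1 (V-397, Fenon, 2,050 units, ¥333,412.00):
Base rate for V-397 is 9.5% + ¥0.22/unit.
Duty = ¥333,412.00 × 9.5% + 2,050 × ¥0.22 = ¥32,125.14.
Line 2 (M-788, Fenay, 3,117 units, ¥696,244.29):
Base rate for M-788 is 10.5%.
Origin Fenay qualifies under the Bralius–Fenay agreement and M-788 is covered: preferential rate 5.5% applies instead.
The additional-duty order on M-788 targets Zorovia, not Fenay; it does not apply.
Duty = ¥696,244.29 × 5.5% = ¥38,293.44.
Total = ¥32,125.14 + ¥38,293.44 = ¥70,418.58.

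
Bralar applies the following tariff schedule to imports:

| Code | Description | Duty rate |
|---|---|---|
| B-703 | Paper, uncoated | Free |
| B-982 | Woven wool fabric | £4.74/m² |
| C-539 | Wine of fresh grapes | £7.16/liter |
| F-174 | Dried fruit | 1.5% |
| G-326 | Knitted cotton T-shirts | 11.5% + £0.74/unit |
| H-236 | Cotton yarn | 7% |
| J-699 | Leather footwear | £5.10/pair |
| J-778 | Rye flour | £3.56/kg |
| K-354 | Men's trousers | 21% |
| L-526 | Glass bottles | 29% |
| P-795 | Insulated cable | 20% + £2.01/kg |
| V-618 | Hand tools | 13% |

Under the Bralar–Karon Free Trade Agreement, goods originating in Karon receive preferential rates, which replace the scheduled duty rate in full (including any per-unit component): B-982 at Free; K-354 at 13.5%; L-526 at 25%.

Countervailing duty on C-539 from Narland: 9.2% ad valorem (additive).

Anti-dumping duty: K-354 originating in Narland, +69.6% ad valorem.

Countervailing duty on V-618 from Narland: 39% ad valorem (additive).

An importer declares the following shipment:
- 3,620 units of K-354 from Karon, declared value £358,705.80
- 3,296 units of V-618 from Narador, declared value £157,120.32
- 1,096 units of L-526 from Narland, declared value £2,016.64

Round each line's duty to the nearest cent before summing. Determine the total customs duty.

Line 1 (K-354, Karon, 3,620 units, £358,705.80):
Base rate for K-354 is 21%.
Origin Karon qualifies under the Bralar–Karon agreement and K-354 is covered: preferential rate 13.5% applies instead.
The additional-duty order on K-354 targets Narland, not Karon; it does not apply.
Duty = £358,705.80 × 13.5% = £48,425.28.
Line 2 (V-618, Narador, 3,296 units, £157,120.32):
Base rate for V-618 is 13%.
The additional-duty order on V-618 targets Narland, not Narador; it does not apply.
Duty = £157,120.32 × 13% = £20,425.64.
Line 3 (L-526, Narland, 1,096 units, £2,016.64):
Base rate for L-526 is 29%.
L-526 has an FTA preferential rate, but origin Narland is not Karon; base rate stands.
Duty = £2,016.64 × 29% = £584.83.
Total = £48,425.28 + £20,425.64 + £584.83 = £69,435.75.

£69,435.75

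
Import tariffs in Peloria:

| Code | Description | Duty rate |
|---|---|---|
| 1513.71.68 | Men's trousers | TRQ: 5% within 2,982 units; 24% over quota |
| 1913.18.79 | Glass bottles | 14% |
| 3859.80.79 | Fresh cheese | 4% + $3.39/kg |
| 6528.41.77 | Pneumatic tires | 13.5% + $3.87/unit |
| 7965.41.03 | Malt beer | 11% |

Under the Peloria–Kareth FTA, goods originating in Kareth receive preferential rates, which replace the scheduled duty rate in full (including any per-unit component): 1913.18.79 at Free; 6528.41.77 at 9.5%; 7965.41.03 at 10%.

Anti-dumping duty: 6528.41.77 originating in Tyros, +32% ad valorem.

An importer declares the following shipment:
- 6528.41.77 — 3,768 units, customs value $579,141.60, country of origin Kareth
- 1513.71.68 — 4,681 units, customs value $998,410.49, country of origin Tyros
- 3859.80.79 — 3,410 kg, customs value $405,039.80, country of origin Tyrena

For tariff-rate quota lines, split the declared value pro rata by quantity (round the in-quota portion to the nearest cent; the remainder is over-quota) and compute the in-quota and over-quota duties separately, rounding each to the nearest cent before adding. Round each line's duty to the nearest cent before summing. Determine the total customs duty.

Line 1 (6528.41.77, Kareth, 3,768 units, $579,141.60):
Base rate for 6528.41.77 is 13.5% + $3.87/unit.
Origin Kareth qualifies under the Peloria–Kareth agreement and 6528.41.77 is covered: preferential rate 9.5% applies instead.
The additional-duty order on 6528.41.77 targets Tyros, not Kareth; it does not apply.
Duty = $579,141.60 × 9.5% = $55,018.45.
Line 2 (1513.71.68, Tyros, 4,681 units, $998,410.49):
Code 1513.71.68 is under a tariff-rate quota (threshold 2,982 units). In-quota: 2,982 units at 5%; over-quota: 1,699 units at 24%.
Pro-rata value split: in-quota = $998,410.49 × 2,982/4,681 = $636,030.78; over-quota = $998,410.49 − $636,030.78 = $362,379.71.
In-quota duty = $636,030.78 × 5% = $31,801.54. Over-quota duty = $362,379.71 × 24% = $86,971.13.
Line duty = $31,801.54 + $86,971.13 = $118,772.67.
Line 3 (3859.80.79, Tyrena, 3,410 kg, $405,039.80):
Base rate for 3859.80.79 is 4% + $3.39/kg.
Duty = $405,039.80 × 4% + 3,410 × $3.39 = $27,761.49.
Total = $55,018.45 + $118,772.67 + $27,761.49 = $201,552.61.

$201,552.61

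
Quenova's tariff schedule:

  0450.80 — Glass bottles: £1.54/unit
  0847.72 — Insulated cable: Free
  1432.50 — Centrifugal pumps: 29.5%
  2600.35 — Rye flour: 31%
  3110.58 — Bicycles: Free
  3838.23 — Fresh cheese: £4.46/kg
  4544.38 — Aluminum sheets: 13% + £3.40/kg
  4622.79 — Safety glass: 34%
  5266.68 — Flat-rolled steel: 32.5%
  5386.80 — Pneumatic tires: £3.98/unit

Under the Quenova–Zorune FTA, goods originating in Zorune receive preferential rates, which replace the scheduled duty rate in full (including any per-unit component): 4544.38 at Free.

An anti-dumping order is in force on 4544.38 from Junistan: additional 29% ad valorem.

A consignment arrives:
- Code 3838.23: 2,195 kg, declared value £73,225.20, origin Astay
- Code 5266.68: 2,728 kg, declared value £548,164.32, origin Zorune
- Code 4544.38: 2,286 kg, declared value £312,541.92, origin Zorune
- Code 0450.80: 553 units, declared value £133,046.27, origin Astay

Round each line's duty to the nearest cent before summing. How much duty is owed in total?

£188,794.72

Line 1 (3838.23, Astay, 2,195 kg, £73,225.20):
Base rate for 3838.23 is £4.46/kg.
Duty = 2,195 × £4.46 = £9,789.70.
Line 2 (5266.68, Zorune, 2,728 kg, £548,164.32):
Base rate for 5266.68 is 32.5%.
Origin Zorune is the FTA partner but 5266.68 is not on the preference list; base rate stands.
Duty = £548,164.32 × 32.5% = £178,153.40.
Line 3 (4544.38, Zorune, 2,286 kg, £312,541.92):
Base rate for 4544.38 is 13% + £3.40/kg.
Origin Zorune qualifies under the Quenova–Zorune agreement and 4544.38 is covered: preferential rate Free applies instead.
The additional-duty order on 4544.38 targets Junistan, not Zorune; it does not apply.
Duty = £312,541.92 × 0% = £0.00.
Line 4 (0450.80, Astay, 553 units, £133,046.27):
Base rate for 0450.80 is £1.54/unit.
Duty = 553 × £1.54 = £851.62.
Total = £9,789.70 + £178,153.40 + £0.00 + £851.62 = £188,794.72.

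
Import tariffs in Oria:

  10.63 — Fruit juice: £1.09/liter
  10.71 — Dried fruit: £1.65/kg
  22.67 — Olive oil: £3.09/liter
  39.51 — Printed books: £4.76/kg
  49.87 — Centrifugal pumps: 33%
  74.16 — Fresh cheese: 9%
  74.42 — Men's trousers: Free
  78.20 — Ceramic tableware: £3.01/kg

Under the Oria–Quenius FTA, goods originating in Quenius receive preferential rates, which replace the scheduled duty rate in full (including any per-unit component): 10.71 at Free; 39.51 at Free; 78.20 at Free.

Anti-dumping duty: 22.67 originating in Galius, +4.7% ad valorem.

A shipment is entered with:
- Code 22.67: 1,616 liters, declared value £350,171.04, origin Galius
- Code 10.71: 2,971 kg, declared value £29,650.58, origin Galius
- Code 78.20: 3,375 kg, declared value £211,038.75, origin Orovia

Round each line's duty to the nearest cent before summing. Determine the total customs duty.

Line 1 (22.67, Galius, 1,616 liters, £350,171.04):
Base rate for 22.67 is £3.09/liter.
Additional duty on 22.67 from Galius: +4.7% ad valorem. Applied ad valorem rate = 4.7%.
Duty = £350,171.04 × 4.7% + 1,616 × £3.09 = £21,451.48.
Line 2 (10.71, Galius, 2,971 kg, £29,650.58):
Base rate for 10.71 is £1.65/kg.
10.71 has an FTA preferential rate, but origin Galius is not Quenius; base rate stands.
Duty = 2,971 × £1.65 = £4,902.15.
Line 3 (78.20, Orovia, 3,375 kg, £211,038.75):
Base rate for 78.20 is £3.01/kg.
78.20 has an FTA preferential rate, but origin Orovia is not Quenius; base rate stands.
Duty = 3,375 × £3.01 = £10,158.75.
Total = £21,451.48 + £4,902.15 + £10,158.75 = £36,512.38.

£36,512.38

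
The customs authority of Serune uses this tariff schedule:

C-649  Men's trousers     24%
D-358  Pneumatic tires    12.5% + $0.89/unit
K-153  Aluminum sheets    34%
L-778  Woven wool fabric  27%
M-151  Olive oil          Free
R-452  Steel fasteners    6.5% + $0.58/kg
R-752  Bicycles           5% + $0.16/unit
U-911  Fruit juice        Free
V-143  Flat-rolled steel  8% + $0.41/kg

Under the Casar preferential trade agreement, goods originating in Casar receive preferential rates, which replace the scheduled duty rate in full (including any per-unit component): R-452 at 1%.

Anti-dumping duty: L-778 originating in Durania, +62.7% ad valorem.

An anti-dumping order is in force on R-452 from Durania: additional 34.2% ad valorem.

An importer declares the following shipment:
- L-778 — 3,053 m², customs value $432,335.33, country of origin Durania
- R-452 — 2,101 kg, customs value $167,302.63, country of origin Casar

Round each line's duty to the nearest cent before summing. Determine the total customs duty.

Line 1 (L-778, Durania, 3,053 m², $432,335.33):
Base rate for L-778 is 27%.
Additional duty on L-778 from Durania: +62.7%. Applied ad valorem rate: 27% + 62.7% = 89.7%.
Duty = $432,335.33 × 89.7% = $387,804.79.
Line 2 (R-452, Casar, 2,101 kg, $167,302.63):
Base rate for R-452 is 6.5% + $0.58/kg.
Origin Casar qualifies under the Serune–Casar agreement and R-452 is covered: preferential rate 1% applies instead.
The additional-duty order on R-452 targets Durania, not Casar; it does not apply.
Duty = $167,302.63 × 1% = $1,673.03.
Total = $387,804.79 + $1,673.03 = $389,477.82.

$389,477.82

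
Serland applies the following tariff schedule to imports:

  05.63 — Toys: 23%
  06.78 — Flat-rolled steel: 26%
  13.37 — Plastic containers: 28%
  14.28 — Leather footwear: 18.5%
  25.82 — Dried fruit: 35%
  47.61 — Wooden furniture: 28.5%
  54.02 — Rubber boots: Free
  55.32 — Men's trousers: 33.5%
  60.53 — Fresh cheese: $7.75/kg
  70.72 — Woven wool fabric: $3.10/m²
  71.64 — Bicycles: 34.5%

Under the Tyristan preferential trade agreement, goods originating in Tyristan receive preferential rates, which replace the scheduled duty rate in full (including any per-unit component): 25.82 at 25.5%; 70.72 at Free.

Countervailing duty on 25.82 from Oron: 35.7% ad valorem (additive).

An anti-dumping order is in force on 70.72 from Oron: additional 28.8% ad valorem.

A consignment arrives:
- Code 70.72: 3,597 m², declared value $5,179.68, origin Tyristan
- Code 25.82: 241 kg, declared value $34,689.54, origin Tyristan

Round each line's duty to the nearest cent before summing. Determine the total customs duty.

Line 1 (70.72, Tyristan, 3,597 m², $5,179.68):
Base rate for 70.72 is $3.10/m².
Origin Tyristan qualifies under the Serland–Tyristan agreement and 70.72 is covered: preferential rate Free applies instead.
The additional-duty order on 70.72 targets Oron, not Tyristan; it does not apply.
Duty = $5,179.68 × 0% = $0.00.
Line 2 (25.82, Tyristan, 241 kg, $34,689.54):
Base rate for 25.82 is 35%.
Origin Tyristan qualifies under the Serland–Tyristan agreement and 25.82 is covered: preferential rate 25.5% applies instead.
The additional-duty order on 25.82 targets Oron, not Tyristan; it does not apply.
Duty = $34,689.54 × 25.5% = $8,845.83.
Total = $0.00 + $8,845.83 = $8,845.83.

$8,845.83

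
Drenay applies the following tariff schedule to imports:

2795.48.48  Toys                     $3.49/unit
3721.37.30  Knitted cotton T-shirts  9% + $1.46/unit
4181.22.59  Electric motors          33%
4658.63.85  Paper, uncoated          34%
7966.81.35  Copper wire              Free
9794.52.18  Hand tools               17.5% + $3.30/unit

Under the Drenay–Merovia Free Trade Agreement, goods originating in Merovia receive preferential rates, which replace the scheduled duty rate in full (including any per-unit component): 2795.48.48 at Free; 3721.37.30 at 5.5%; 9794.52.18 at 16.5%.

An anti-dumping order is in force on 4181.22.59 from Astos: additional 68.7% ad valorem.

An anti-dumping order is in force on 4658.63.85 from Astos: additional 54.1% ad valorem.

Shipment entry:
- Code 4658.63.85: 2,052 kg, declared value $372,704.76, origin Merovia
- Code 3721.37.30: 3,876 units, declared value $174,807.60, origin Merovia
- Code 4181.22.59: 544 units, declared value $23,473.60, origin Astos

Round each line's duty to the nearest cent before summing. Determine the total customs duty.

$160,206.69

Line 1 (4658.63.85, Merovia, 2,052 kg, $372,704.76):
Base rate for 4658.63.85 is 34%.
Origin Merovia is the FTA partner but 4658.63.85 is not on the preference list; base rate stands.
The additional-duty order on 4658.63.85 targets Astos, not Merovia; it does not apply.
Duty = $372,704.76 × 34% = $126,719.62.
Line 2 (3721.37.30, Merovia, 3,876 units, $174,807.60):
Base rate for 3721.37.30 is 9% + $1.46/unit.
Origin Merovia qualifies under the Drenay–Merovia agreement and 3721.37.30 is covered: preferential rate 5.5% applies instead.
Duty = $174,807.60 × 5.5% = $9,614.42.
Line 3 (4181.22.59, Astos, 544 units, $23,473.60):
Base rate for 4181.22.59 is 33%.
Additional duty on 4181.22.59 from Astos: +68.7%. Applied ad valorem rate: 33% + 68.7% = 101.7%.
Duty = $23,473.60 × 101.7% = $23,872.65.
Total = $126,719.62 + $9,614.42 + $23,872.65 = $160,206.69.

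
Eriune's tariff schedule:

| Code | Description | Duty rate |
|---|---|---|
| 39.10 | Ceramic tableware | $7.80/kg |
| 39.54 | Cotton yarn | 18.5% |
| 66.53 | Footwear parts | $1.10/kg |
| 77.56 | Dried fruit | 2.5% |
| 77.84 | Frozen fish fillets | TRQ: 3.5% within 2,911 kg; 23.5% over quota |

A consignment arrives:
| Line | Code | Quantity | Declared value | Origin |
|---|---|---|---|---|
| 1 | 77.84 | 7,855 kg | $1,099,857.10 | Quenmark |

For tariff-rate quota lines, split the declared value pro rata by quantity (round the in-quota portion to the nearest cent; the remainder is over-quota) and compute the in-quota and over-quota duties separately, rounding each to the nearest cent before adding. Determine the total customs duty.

$176,946.78

Line 1 (77.84, Quenmark, 7,855 kg, $1,099,857.10):
Code 77.84 is under a tariff-rate quota (threshold 2,911 kg). In-quota: 2,911 kg at 3.5%; over-quota: 4,944 kg at 23.5%.
Pro-rata value split: in-quota = $1,099,857.10 × 2,911/7,855 = $407,598.22; over-quota = $1,099,857.10 − $407,598.22 = $692,258.88.
In-quota duty = $407,598.22 × 3.5% = $14,265.94. Over-quota duty = $692,258.88 × 23.5% = $162,680.84.
Line duty = $14,265.94 + $162,680.84 = $176,946.78.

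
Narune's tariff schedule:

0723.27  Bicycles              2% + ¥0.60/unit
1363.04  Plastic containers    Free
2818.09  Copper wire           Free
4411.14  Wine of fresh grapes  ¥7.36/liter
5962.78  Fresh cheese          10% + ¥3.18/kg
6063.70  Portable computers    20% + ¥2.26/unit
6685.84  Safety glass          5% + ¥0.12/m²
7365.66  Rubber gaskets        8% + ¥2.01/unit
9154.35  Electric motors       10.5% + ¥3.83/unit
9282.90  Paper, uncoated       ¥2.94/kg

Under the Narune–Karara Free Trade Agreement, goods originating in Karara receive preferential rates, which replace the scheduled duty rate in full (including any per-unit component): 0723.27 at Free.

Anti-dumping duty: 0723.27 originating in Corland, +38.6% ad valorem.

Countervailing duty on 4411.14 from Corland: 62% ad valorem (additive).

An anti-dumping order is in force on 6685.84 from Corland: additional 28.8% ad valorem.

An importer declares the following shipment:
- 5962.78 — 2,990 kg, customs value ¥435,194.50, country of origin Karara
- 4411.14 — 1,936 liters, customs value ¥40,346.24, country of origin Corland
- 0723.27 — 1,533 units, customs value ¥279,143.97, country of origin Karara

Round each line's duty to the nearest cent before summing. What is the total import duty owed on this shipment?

¥92,291.28

Line 1 (5962.78, Karara, 2,990 kg, ¥435,194.50):
Base rate for 5962.78 is 10% + ¥3.18/kg.
Origin Karara is the FTA partner but 5962.78 is not on the preference list; base rate stands.
Duty = ¥435,194.50 × 10% + 2,990 × ¥3.18 = ¥53,027.65.
Line 2 (4411.14, Corland, 1,936 liters, ¥40,346.24):
Base rate for 4411.14 is ¥7.36/liter.
Additional duty on 4411.14 from Corland: +62% ad valorem. Applied ad valorem rate = 62%.
Duty = ¥40,346.24 × 62% + 1,936 × ¥7.36 = ¥39,263.63.
Line 3 (0723.27, Karara, 1,533 units, ¥279,143.97):
Base rate for 0723.27 is 2% + ¥0.60/unit.
Origin Karara qualifies under the Narune–Karara agreement and 0723.27 is covered: preferential rate Free applies instead.
The additional-duty order on 0723.27 targets Corland, not Karara; it does not apply.
Duty = ¥279,143.97 × 0% = ¥0.00.
Total = ¥53,027.65 + ¥39,263.63 + ¥0.00 = ¥92,291.28.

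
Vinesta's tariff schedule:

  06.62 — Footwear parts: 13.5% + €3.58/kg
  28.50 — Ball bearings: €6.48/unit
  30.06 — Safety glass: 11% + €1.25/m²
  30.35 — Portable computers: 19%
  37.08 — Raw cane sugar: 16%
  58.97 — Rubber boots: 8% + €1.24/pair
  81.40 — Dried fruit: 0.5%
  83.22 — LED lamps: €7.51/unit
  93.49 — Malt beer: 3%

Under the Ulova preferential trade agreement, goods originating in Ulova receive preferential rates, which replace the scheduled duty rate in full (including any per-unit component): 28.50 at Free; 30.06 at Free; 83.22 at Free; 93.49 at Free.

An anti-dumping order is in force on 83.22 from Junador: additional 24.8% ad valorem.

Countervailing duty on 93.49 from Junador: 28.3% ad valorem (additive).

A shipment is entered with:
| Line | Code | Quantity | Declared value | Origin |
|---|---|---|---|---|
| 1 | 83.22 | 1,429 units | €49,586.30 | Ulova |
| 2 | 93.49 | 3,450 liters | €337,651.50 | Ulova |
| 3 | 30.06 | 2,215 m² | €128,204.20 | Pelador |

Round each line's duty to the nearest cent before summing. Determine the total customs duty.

Line 1 (83.22, Ulova, 1,429 units, €49,586.30):
Base rate for 83.22 is €7.51/unit.
Origin Ulova qualifies under the Vinesta–Ulova agreement and 83.22 is covered: preferential rate Free applies instead.
The additional-duty order on 83.22 targets Junador, not Ulova; it does not apply.
Duty = €49,586.30 × 0% = €0.00.
Line 2 (93.49, Ulova, 3,450 liters, €337,651.50):
Base rate for 93.49 is 3%.
Origin Ulova qualifies under the Vinesta–Ulova agreement and 93.49 is covered: preferential rate Free applies instead.
The additional-duty order on 93.49 targets Junador, not Ulova; it does not apply.
Duty = €337,651.50 × 0% = €0.00.
Line 3 (30.06, Pelador, 2,215 m², €128,204.20):
Base rate for 30.06 is 11% + €1.25/m².
30.06 has an FTA preferential rate, but origin Pelador is not Ulova; base rate stands.
Duty = €128,204.20 × 11% + 2,215 × €1.25 = €16,871.21.
Total = €0.00 + €0.00 + €16,871.21 = €16,871.21.

€16,871.21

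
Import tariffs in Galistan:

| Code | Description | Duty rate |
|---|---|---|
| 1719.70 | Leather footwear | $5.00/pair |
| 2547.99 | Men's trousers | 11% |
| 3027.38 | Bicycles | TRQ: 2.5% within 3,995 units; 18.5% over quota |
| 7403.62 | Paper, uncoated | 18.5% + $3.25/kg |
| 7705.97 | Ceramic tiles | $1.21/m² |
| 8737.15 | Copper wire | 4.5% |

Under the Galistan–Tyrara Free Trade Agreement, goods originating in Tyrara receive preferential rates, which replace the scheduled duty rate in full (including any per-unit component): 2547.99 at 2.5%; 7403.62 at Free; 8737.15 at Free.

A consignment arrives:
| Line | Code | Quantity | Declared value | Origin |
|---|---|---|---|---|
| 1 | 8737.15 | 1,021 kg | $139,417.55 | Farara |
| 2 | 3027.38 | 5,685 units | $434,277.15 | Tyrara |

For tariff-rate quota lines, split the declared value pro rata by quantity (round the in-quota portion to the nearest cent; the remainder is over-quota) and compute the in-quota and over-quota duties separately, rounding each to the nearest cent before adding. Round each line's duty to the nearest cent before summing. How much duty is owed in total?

$37,786.57

Line 1 (8737.15, Farara, 1,021 kg, $139,417.55):
Base rate for 8737.15 is 4.5%.
8737.15 has an FTA preferential rate, but origin Farara is not Tyrara; base rate stands.
Duty = $139,417.55 × 4.5% = $6,273.79.
Line 2 (3027.38, Tyrara, 5,685 units, $434,277.15):
Code 3027.38 is under a tariff-rate quota (threshold 3,995 units). In-quota: 3,995 units at 2.5%; over-quota: 1,690 units at 18.5%.
Pro-rata value split: in-quota = $434,277.15 × 3,995/5,685 = $305,178.05; over-quota = $434,277.15 − $305,178.05 = $129,099.10.
In-quota duty = $305,178.05 × 2.5% = $7,629.45. Over-quota duty = $129,099.10 × 18.5% = $23,883.33.
Line duty = $7,629.45 + $23,883.33 = $31,512.78.
Total = $6,273.79 + $31,512.78 = $37,786.57.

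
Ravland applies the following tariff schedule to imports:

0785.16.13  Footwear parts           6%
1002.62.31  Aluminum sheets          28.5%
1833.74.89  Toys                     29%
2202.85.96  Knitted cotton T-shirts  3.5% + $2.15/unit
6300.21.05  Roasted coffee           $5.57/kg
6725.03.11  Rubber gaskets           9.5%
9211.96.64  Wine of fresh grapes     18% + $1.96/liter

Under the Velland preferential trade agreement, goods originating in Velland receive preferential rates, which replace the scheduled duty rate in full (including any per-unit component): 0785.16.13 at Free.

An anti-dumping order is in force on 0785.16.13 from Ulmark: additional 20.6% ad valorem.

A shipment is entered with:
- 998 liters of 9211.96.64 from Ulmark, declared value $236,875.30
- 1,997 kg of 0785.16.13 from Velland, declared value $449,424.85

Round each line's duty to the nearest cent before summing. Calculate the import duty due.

$44,593.63

Line 1 (9211.96.64, Ulmark, 998 liters, $236,875.30):
Base rate for 9211.96.64 is 18% + $1.96/liter.
Duty = $236,875.30 × 18% + 998 × $1.96 = $44,593.63.
Line 2 (0785.16.13, Velland, 1,997 kg, $449,424.85):
Base rate for 0785.16.13 is 6%.
Origin Velland qualifies under the Ravland–Velland agreement and 0785.16.13 is covered: preferential rate Free applies instead.
The additional-duty order on 0785.16.13 targets Ulmark, not Velland; it does not apply.
Duty = $449,424.85 × 0% = $0.00.
Total = $44,593.63 + $0.00 = $44,593.63.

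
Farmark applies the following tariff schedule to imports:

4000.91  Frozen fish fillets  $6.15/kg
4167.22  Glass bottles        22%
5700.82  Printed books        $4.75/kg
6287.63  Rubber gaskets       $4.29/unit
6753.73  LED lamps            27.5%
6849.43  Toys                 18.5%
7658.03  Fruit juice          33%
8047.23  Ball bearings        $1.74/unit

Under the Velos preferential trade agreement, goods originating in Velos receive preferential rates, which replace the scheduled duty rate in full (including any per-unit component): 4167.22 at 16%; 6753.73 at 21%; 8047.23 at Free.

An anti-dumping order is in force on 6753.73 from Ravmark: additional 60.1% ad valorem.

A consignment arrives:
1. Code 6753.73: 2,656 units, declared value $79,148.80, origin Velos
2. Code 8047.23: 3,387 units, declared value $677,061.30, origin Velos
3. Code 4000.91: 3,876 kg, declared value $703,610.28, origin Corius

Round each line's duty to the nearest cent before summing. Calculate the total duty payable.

Line 1 (6753.73, Velos, 2,656 units, $79,148.80):
Base rate for 6753.73 is 27.5%.
Origin Velos qualifies under the Farmark–Velos agreement and 6753.73 is covered: preferential rate 21% applies instead.
The additional-duty order on 6753.73 targets Ravmark, not Velos; it does not apply.
Duty = $79,148.80 × 21% = $16,621.25.
Line 2 (8047.23, Velos, 3,387 units, $677,061.30):
Base rate for 8047.23 is $1.74/unit.
Origin Velos qualifies under the Farmark–Velos agreement and 8047.23 is covered: preferential rate Free applies instead.
Duty = $677,061.30 × 0% = $0.00.
Line 3 (4000.91, Corius, 3,876 kg, $703,610.28):
Base rate for 4000.91 is $6.15/kg.
Duty = 3,876 × $6.15 = $23,837.40.
Total = $16,621.25 + $0.00 + $23,837.40 = $40,458.65.

$40,458.65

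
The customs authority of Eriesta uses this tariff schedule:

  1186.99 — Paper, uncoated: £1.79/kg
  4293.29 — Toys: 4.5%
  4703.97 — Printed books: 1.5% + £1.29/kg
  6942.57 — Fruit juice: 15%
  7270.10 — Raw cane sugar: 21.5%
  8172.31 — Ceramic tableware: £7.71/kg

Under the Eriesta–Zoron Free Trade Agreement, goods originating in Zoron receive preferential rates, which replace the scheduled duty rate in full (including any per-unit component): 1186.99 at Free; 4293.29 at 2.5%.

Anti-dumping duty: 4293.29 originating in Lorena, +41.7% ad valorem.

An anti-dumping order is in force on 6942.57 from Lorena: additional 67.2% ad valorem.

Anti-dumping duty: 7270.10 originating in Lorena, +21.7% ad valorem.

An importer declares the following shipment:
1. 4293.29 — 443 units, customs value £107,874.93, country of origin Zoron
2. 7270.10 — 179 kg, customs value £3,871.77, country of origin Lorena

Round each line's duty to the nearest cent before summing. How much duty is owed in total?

Line 1 (4293.29, Zoron, 443 units, £107,874.93):
Base rate for 4293.29 is 4.5%.
Origin Zoron qualifies under the Eriesta–Zoron agreement and 4293.29 is covered: preferential rate 2.5% applies instead.
The additional-duty order on 4293.29 targets Lorena, not Zoron; it does not apply.
Duty = £107,874.93 × 2.5% = £2,696.87.
Line 2 (7270.10, Lorena, 179 kg, £3,871.77):
Base rate for 7270.10 is 21.5%.
Additional duty on 7270.10 from Lorena: +21.7%. Applied ad valorem rate: 21.5% + 21.7% = 43.2%.
Duty = £3,871.77 × 43.2% = £1,672.60.
Total = £2,696.87 + £1,672.60 = £4,369.47.

£4,369.47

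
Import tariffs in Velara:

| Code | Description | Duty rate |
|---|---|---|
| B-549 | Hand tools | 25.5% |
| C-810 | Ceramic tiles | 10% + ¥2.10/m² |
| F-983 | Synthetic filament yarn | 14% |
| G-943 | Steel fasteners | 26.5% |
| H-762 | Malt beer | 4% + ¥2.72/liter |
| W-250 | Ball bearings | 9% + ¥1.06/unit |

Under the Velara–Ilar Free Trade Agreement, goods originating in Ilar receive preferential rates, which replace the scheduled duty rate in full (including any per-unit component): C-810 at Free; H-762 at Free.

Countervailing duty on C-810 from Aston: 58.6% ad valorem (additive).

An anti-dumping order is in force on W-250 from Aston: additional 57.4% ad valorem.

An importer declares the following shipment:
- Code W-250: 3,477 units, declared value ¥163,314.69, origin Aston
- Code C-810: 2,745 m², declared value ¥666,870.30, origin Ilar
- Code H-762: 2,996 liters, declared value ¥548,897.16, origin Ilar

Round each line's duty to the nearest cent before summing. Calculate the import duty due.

¥112,126.57

Line 1 (W-250, Aston, 3,477 units, ¥163,314.69):
Base rate for W-250 is 9% + ¥1.06/unit.
Additional duty on W-250 from Aston: +57.4%. Applied ad valorem rate: 9% + 57.4% = 66.4%.
Duty = ¥163,314.69 × 66.4% + 3,477 × ¥1.06 = ¥112,126.57.
Line 2 (C-810, Ilar, 2,745 m², ¥666,870.30):
Base rate for C-810 is 10% + ¥2.10/m².
Origin Ilar qualifies under the Velara–Ilar agreement and C-810 is covered: preferential rate Free applies instead.
The additional-duty order on C-810 targets Aston, not Ilar; it does not apply.
Duty = ¥666,870.30 × 0% = ¥0.00.
Line 3 (H-762, Ilar, 2,996 liters, ¥548,897.16):
Base rate for H-762 is 4% + ¥2.72/liter.
Origin Ilar qualifies under the Velara–Ilar agreement and H-762 is covered: preferential rate Free applies instead.
Duty = ¥548,897.16 × 0% = ¥0.00.
Total = ¥112,126.57 + ¥0.00 + ¥0.00 = ¥112,126.57.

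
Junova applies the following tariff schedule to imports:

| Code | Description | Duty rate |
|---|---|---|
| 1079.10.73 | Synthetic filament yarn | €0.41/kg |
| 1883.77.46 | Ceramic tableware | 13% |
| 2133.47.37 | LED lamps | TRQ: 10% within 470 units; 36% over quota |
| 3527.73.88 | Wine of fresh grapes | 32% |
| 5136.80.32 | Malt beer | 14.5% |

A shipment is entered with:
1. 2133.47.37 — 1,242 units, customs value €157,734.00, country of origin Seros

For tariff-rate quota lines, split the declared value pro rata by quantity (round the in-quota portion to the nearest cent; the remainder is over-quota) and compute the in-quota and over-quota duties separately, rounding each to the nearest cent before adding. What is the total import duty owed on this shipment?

Line 1 (2133.47.37, Seros, 1,242 units, €157,734.00):
Code 2133.47.37 is under a tariff-rate quota (threshold 470 units). In-quota: 470 units at 10%; over-quota: 772 units at 36%.
Pro-rata value split: in-quota = €157,734.00 × 470/1,242 = €59,690.00; over-quota = €157,734.00 − €59,690.00 = €98,044.00.
In-quota duty = €59,690.00 × 10% = €5,969.00. Over-quota duty = €98,044.00 × 36% = €35,295.84.
Line duty = €5,969.00 + €35,295.84 = €41,264.84.

€41,264.84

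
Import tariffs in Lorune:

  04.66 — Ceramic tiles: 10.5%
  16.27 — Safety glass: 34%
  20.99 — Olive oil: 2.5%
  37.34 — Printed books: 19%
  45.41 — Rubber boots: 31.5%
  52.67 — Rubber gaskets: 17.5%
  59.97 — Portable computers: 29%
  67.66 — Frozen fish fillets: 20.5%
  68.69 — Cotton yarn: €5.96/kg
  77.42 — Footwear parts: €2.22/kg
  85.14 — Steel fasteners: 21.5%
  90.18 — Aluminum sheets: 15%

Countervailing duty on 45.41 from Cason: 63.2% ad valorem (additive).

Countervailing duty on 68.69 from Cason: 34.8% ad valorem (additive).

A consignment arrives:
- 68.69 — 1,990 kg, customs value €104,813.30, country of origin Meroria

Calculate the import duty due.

€11,860.40

Line 1 (68.69, Meroria, 1,990 kg, €104,813.30):
Base rate for 68.69 is €5.96/kg.
The additional-duty order on 68.69 targets Cason, not Meroria; it does not apply.
Duty = 1,990 × €5.96 = €11,860.40.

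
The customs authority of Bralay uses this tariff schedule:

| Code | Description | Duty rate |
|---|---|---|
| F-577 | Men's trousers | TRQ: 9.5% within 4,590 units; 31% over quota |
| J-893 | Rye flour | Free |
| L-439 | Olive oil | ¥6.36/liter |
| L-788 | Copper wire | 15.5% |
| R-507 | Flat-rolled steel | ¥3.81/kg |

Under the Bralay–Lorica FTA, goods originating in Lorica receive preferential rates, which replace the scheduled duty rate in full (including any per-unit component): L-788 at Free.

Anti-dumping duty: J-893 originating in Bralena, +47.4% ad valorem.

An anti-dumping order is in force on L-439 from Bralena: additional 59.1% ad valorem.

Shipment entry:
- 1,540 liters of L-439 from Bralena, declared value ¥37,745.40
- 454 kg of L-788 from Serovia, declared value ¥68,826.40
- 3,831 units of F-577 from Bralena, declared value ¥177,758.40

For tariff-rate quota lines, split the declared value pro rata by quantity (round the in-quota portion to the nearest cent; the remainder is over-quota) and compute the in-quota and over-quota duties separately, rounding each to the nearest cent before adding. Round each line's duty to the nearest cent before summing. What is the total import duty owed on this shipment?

Line 1 (L-439, Bralena, 1,540 liters, ¥37,745.40):
Base rate for L-439 is ¥6.36/liter.
Additional duty on L-439 from Bralena: +59.1% ad valorem. Applied ad valorem rate = 59.1%.
Duty = ¥37,745.40 × 59.1% + 1,540 × ¥6.36 = ¥32,101.93.
Line 2 (L-788, Serovia, 454 kg, ¥68,826.40):
Base rate for L-788 is 15.5%.
L-788 has an FTA preferential rate, but origin Serovia is not Lorica; base rate stands.
Duty = ¥68,826.40 × 15.5% = ¥10,668.09.
Line 3 (F-577, Bralena, 3,831 units, ¥177,758.40):
Code F-577 is under a tariff-rate quota (threshold 4,590 units). Quantity 3,831 units is within the quota, so the in-quota rate 9.5% applies to the full value.
Duty = ¥177,758.40 × 9.5% = ¥16,887.05.
Total = ¥32,101.93 + ¥10,668.09 + ¥16,887.05 = ¥59,657.07.

¥59,657.07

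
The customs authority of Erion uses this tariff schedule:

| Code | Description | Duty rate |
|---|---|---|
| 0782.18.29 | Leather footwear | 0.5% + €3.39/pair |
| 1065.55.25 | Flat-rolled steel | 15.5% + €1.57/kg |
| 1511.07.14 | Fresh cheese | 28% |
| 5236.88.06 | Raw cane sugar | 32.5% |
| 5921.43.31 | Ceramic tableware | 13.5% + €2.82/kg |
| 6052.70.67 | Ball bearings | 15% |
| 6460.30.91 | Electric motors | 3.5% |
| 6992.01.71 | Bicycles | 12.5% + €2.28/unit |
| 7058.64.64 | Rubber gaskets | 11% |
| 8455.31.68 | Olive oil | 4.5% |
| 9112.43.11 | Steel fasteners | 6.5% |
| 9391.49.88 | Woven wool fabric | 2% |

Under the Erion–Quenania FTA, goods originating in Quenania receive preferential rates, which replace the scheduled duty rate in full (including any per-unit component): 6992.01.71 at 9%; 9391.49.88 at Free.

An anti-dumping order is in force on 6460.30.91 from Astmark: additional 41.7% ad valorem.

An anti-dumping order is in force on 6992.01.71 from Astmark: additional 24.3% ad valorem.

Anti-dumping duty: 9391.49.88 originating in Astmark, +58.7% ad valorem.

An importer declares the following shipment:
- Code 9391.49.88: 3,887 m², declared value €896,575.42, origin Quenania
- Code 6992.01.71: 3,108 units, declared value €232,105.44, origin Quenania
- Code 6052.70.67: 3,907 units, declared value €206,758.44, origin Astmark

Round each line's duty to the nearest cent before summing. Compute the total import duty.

€51,903.26

Line 1 (9391.49.88, Quenania, 3,887 m², €896,575.42):
Base rate for 9391.49.88 is 2%.
Origin Quenania qualifies under the Erion–Quenania agreement and 9391.49.88 is covered: preferential rate Free applies instead.
The additional-duty order on 9391.49.88 targets Astmark, not Quenania; it does not apply.
Duty = €896,575.42 × 0% = €0.00.
Line 2 (6992.01.71, Quenania, 3,108 units, €232,105.44):
Base rate for 6992.01.71 is 12.5% + €2.28/unit.
Origin Quenania qualifies under the Erion–Quenania agreement and 6992.01.71 is covered: preferential rate 9% applies instead.
The additional-duty order on 6992.01.71 targets Astmark, not Quenania; it does not apply.
Duty = €232,105.44 × 9% = €20,889.49.
Line 3 (6052.70.67, Astmark, 3,907 units, €206,758.44):
Base rate for 6052.70.67 is 15%.
Duty = €206,758.44 × 15% = €31,013.77.
Total = €0.00 + €20,889.49 + €31,013.77 = €51,903.26.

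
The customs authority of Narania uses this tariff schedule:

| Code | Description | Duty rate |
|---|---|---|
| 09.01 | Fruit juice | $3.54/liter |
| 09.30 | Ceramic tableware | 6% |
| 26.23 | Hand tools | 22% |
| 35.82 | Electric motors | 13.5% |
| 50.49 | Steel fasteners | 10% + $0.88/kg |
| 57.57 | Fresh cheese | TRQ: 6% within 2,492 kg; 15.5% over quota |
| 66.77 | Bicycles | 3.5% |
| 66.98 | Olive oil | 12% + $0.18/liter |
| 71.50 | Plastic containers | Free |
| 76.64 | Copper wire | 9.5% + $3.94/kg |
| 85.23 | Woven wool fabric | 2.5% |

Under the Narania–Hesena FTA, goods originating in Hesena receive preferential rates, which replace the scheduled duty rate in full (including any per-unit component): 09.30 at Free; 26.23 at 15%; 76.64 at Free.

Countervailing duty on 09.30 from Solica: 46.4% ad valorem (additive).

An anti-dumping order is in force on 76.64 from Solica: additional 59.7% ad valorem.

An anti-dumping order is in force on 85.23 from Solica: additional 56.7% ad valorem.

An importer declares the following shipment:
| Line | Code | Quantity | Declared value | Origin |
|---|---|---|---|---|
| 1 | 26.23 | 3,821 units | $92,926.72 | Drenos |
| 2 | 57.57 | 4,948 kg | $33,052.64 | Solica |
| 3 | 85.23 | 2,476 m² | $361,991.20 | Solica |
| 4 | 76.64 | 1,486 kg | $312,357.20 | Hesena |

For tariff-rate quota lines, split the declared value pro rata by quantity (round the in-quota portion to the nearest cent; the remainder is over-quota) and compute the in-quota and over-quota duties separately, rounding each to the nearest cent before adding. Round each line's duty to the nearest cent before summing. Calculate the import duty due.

Line 1 (26.23, Drenos, 3,821 units, $92,926.72):
Base rate for 26.23 is 22%.
26.23 has an FTA preferential rate, but origin Drenos is not Hesena; base rate stands.
Duty = $92,926.72 × 22% = $20,443.88.
Line 2 (57.57, Solica, 4,948 kg, $33,052.64):
Code 57.57 is under a tariff-rate quota (threshold 2,492 kg). In-quota: 2,492 kg at 6%; over-quota: 2,456 kg at 15.5%.
Pro-rata value split: in-quota = $33,052.64 × 2,492/4,948 = $16,646.56; over-quota = $33,052.64 − $16,646.56 = $16,406.08.
In-quota duty = $16,646.56 × 6% = $998.79. Over-quota duty = $16,406.08 × 15.5% = $2,542.94.
Line duty = $998.79 + $2,542.94 = $3,541.73.
Line 3 (85.23, Solica, 2,476 m², $361,991.20):
Base rate for 85.23 is 2.5%.
Additional duty on 85.23 from Solica: +56.7%. Applied ad valorem rate: 2.5% + 56.7% = 59.2%.
Duty = $361,991.20 × 59.2% = $214,298.79.
Line 4 (76.64, Hesena, 1,486 kg, $312,357.20):
Base rate for 76.64 is 9.5% + $3.94/kg.
Origin Hesena qualifies under the Narania–Hesena agreement and 76.64 is covered: preferential rate Free applies instead.
The additional-duty order on 76.64 targets Solica, not Hesena; it does not apply.
Duty = $312,357.20 × 0% = $0.00.
Total = $20,443.88 + $3,541.73 + $214,298.79 + $0.00 = $238,284.40.

$238,284.40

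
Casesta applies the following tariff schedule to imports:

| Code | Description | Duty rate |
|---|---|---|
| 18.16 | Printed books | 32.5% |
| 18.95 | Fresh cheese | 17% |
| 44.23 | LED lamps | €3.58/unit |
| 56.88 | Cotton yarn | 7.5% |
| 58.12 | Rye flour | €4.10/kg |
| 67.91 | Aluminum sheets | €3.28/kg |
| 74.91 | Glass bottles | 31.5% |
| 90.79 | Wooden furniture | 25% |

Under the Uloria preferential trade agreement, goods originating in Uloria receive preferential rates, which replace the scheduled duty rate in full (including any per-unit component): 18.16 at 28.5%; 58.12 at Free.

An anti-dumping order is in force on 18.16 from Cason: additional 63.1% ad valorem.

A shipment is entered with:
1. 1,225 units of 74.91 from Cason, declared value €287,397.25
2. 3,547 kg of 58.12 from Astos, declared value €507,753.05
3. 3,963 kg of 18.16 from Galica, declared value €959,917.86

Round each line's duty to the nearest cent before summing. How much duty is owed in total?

€417,046.13

Line 1 (74.91, Cason, 1,225 units, €287,397.25):
Base rate for 74.91 is 31.5%.
Duty = €287,397.25 × 31.5% = €90,530.13.
Line 2 (58.12, Astos, 3,547 kg, €507,753.05):
Base rate for 58.12 is €4.10/kg.
58.12 has an FTA preferential rate, but origin Astos is not Uloria; base rate stands.
Duty = 3,547 × €4.10 = €14,542.70.
Line 3 (18.16, Galica, 3,963 kg, €959,917.86):
Base rate for 18.16 is 32.5%.
18.16 has an FTA preferential rate, but origin Galica is not Uloria; base rate stands.
The additional-duty order on 18.16 targets Cason, not Galica; it does not apply.
Duty = €959,917.86 × 32.5% = €311,973.30.
Total = €90,530.13 + €14,542.70 + €311,973.30 = €417,046.13.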